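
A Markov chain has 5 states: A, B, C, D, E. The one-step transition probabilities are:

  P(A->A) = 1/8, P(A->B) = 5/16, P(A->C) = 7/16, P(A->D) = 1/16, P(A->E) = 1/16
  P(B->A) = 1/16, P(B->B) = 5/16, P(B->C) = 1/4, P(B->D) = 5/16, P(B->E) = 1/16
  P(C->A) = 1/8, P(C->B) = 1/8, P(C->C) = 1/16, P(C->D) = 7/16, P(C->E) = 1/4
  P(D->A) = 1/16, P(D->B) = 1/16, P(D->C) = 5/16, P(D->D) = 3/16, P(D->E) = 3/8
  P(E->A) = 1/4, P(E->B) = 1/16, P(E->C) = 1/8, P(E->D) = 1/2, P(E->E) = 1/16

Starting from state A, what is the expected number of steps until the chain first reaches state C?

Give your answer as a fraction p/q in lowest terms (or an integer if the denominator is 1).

Answer: 512/169

Derivation:
Let h_i = expected steps to first reach C from state i.
Boundary: h_C = 0.
First-step equations for the other states:
  h_A = 1 + 1/8*h_A + 5/16*h_B + 7/16*h_C + 1/16*h_D + 1/16*h_E
  h_B = 1 + 1/16*h_A + 5/16*h_B + 1/4*h_C + 5/16*h_D + 1/16*h_E
  h_D = 1 + 1/16*h_A + 1/16*h_B + 5/16*h_C + 3/16*h_D + 3/8*h_E
  h_E = 1 + 1/4*h_A + 1/16*h_B + 1/8*h_C + 1/2*h_D + 1/16*h_E

Substituting h_C = 0 and rearranging gives the linear system (I - Q) h = 1:
  [7/8, -5/16, -1/16, -1/16] . (h_A, h_B, h_D, h_E) = 1
  [-1/16, 11/16, -5/16, -1/16] . (h_A, h_B, h_D, h_E) = 1
  [-1/16, -1/16, 13/16, -3/8] . (h_A, h_B, h_D, h_E) = 1
  [-1/4, -1/16, -1/2, 15/16] . (h_A, h_B, h_D, h_E) = 1

Solving yields:
  h_A = 512/169
  h_B = 4432/1183
  h_D = 4288/1183
  h_E = 4800/1183

Starting state is A, so the expected hitting time is h_A = 512/169.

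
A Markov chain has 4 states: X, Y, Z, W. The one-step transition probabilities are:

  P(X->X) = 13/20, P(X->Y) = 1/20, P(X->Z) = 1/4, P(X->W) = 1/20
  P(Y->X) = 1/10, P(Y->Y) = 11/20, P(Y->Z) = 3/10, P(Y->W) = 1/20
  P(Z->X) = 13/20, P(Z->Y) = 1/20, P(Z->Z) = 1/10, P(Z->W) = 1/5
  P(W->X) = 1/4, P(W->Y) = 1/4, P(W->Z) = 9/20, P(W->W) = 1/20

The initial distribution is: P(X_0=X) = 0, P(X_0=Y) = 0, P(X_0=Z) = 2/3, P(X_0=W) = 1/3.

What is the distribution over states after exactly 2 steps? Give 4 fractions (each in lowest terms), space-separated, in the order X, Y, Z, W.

Answer: 631/1200 83/600 19/75 33/400

Derivation:
Propagating the distribution step by step (d_{t+1} = d_t * P):
d_0 = (X=0, Y=0, Z=2/3, W=1/3)
  d_1[X] = 0*13/20 + 0*1/10 + 2/3*13/20 + 1/3*1/4 = 31/60
  d_1[Y] = 0*1/20 + 0*11/20 + 2/3*1/20 + 1/3*1/4 = 7/60
  d_1[Z] = 0*1/4 + 0*3/10 + 2/3*1/10 + 1/3*9/20 = 13/60
  d_1[W] = 0*1/20 + 0*1/20 + 2/3*1/5 + 1/3*1/20 = 3/20
d_1 = (X=31/60, Y=7/60, Z=13/60, W=3/20)
  d_2[X] = 31/60*13/20 + 7/60*1/10 + 13/60*13/20 + 3/20*1/4 = 631/1200
  d_2[Y] = 31/60*1/20 + 7/60*11/20 + 13/60*1/20 + 3/20*1/4 = 83/600
  d_2[Z] = 31/60*1/4 + 7/60*3/10 + 13/60*1/10 + 3/20*9/20 = 19/75
  d_2[W] = 31/60*1/20 + 7/60*1/20 + 13/60*1/5 + 3/20*1/20 = 33/400
d_2 = (X=631/1200, Y=83/600, Z=19/75, W=33/400)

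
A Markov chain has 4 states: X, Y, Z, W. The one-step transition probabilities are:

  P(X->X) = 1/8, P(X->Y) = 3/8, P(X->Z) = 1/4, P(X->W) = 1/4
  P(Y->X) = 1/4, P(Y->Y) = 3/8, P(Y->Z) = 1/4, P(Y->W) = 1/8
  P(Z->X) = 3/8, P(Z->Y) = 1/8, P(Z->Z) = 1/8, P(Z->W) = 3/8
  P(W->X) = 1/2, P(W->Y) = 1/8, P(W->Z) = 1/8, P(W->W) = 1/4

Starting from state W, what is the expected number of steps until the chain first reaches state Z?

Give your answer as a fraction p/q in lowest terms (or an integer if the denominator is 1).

Answer: 560/111

Derivation:
Let h_i = expected steps to first reach Z from state i.
Boundary: h_Z = 0.
First-step equations for the other states:
  h_X = 1 + 1/8*h_X + 3/8*h_Y + 1/4*h_Z + 1/4*h_W
  h_Y = 1 + 1/4*h_X + 3/8*h_Y + 1/4*h_Z + 1/8*h_W
  h_W = 1 + 1/2*h_X + 1/8*h_Y + 1/8*h_Z + 1/4*h_W

Substituting h_Z = 0 and rearranging gives the linear system (I - Q) h = 1:
  [7/8, -3/8, -1/4] . (h_X, h_Y, h_W) = 1
  [-1/4, 5/8, -1/8] . (h_X, h_Y, h_W) = 1
  [-1/2, -1/8, 3/4] . (h_X, h_Y, h_W) = 1

Solving yields:
  h_X = 496/111
  h_Y = 488/111
  h_W = 560/111

Starting state is W, so the expected hitting time is h_W = 560/111.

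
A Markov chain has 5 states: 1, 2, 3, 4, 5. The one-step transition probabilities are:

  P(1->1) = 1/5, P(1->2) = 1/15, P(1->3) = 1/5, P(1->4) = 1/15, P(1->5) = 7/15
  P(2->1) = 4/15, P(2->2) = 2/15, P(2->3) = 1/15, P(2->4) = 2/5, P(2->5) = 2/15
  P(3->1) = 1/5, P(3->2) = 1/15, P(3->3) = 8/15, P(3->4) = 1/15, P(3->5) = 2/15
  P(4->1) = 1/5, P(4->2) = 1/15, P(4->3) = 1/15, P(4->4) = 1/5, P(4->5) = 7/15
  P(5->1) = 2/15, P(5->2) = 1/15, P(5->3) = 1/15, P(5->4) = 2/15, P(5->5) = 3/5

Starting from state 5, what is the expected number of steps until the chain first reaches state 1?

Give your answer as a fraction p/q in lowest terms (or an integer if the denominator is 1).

Let h_i = expected steps to first reach 1 from state i.
Boundary: h_1 = 0.
First-step equations for the other states:
  h_2 = 1 + 4/15*h_1 + 2/15*h_2 + 1/15*h_3 + 2/5*h_4 + 2/15*h_5
  h_3 = 1 + 1/5*h_1 + 1/15*h_2 + 8/15*h_3 + 1/15*h_4 + 2/15*h_5
  h_4 = 1 + 1/5*h_1 + 1/15*h_2 + 1/15*h_3 + 1/5*h_4 + 7/15*h_5
  h_5 = 1 + 2/15*h_1 + 1/15*h_2 + 1/15*h_3 + 2/15*h_4 + 3/5*h_5

Substituting h_1 = 0 and rearranging gives the linear system (I - Q) h = 1:
  [13/15, -1/15, -2/5, -2/15] . (h_2, h_3, h_4, h_5) = 1
  [-1/15, 7/15, -1/15, -2/15] . (h_2, h_3, h_4, h_5) = 1
  [-1/15, -1/15, 4/5, -7/15] . (h_2, h_3, h_4, h_5) = 1
  [-1/15, -1/15, -2/15, 2/5] . (h_2, h_3, h_4, h_5) = 1

Solving yields:
  h_2 = 3280/633
  h_3 = 1155/211
  h_4 = 3640/633
  h_5 = 3920/633

Starting state is 5, so the expected hitting time is h_5 = 3920/633.

Answer: 3920/633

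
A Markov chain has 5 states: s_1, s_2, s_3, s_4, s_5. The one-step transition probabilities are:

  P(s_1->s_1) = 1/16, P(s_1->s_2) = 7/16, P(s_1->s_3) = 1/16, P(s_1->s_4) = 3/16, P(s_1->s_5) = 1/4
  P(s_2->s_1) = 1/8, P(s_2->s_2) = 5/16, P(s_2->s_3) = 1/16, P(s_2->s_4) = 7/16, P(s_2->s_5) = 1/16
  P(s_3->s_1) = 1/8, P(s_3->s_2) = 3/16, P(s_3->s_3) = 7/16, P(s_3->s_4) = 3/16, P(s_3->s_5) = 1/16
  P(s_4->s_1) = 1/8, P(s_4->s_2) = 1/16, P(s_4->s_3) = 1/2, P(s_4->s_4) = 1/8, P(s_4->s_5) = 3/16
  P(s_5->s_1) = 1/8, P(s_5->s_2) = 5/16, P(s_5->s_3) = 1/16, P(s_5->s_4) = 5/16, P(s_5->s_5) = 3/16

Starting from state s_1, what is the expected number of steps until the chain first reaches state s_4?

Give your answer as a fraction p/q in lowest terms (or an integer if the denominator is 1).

Let h_i = expected steps to first reach s_4 from state i.
Boundary: h_s_4 = 0.
First-step equations for the other states:
  h_s_1 = 1 + 1/16*h_s_1 + 7/16*h_s_2 + 1/16*h_s_3 + 3/16*h_s_4 + 1/4*h_s_5
  h_s_2 = 1 + 1/8*h_s_1 + 5/16*h_s_2 + 1/16*h_s_3 + 7/16*h_s_4 + 1/16*h_s_5
  h_s_3 = 1 + 1/8*h_s_1 + 3/16*h_s_2 + 7/16*h_s_3 + 3/16*h_s_4 + 1/16*h_s_5
  h_s_5 = 1 + 1/8*h_s_1 + 5/16*h_s_2 + 1/16*h_s_3 + 5/16*h_s_4 + 3/16*h_s_5

Substituting h_s_4 = 0 and rearranging gives the linear system (I - Q) h = 1:
  [15/16, -7/16, -1/16, -1/4] . (h_s_1, h_s_2, h_s_3, h_s_5) = 1
  [-1/8, 11/16, -1/16, -1/16] . (h_s_1, h_s_2, h_s_3, h_s_5) = 1
  [-1/8, -3/16, 9/16, -1/16] . (h_s_1, h_s_2, h_s_3, h_s_5) = 1
  [-1/8, -5/16, -1/16, 13/16] . (h_s_1, h_s_2, h_s_3, h_s_5) = 1

Solving yields:
  h_s_1 = 3000/883
  h_s_2 = 2380/883
  h_s_3 = 3332/883
  h_s_5 = 2720/883

Starting state is s_1, so the expected hitting time is h_s_1 = 3000/883.

Answer: 3000/883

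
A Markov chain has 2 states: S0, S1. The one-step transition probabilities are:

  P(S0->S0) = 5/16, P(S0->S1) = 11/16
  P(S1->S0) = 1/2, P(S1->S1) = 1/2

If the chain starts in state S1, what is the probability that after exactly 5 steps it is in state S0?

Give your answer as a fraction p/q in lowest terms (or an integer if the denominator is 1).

Answer: 55201/131072

Derivation:
Computing P^5 by repeated multiplication:
P^1 =
  S0: [5/16, 11/16]
  S1: [1/2, 1/2]
P^2 =
  S0: [113/256, 143/256]
  S1: [13/32, 19/32]
P^3 =
  S0: [1709/4096, 2387/4096]
  S1: [217/512, 295/512]
P^4 =
  S0: [27641/65536, 37895/65536]
  S1: [3445/8192, 4747/8192]
P^5 =
  S0: [441365/1048576, 607211/1048576]
  S1: [55201/131072, 75871/131072]

(P^5)[S1 -> S0] = 55201/131072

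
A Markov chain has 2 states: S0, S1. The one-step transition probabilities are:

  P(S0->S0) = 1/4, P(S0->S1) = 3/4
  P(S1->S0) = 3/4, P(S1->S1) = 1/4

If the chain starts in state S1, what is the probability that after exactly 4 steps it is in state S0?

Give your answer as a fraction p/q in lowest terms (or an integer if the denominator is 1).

Computing P^4 by repeated multiplication:
P^1 =
  S0: [1/4, 3/4]
  S1: [3/4, 1/4]
P^2 =
  S0: [5/8, 3/8]
  S1: [3/8, 5/8]
P^3 =
  S0: [7/16, 9/16]
  S1: [9/16, 7/16]
P^4 =
  S0: [17/32, 15/32]
  S1: [15/32, 17/32]

(P^4)[S1 -> S0] = 15/32

Answer: 15/32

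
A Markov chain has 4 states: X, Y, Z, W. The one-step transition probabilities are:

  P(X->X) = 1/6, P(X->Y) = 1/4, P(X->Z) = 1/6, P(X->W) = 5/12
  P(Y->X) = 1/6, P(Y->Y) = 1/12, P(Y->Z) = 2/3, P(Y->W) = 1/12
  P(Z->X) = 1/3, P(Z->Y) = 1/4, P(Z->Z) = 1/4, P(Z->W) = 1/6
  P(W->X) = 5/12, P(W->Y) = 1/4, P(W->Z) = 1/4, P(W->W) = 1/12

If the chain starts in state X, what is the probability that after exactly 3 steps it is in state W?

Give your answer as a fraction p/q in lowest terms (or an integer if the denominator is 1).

Computing P^3 by repeated multiplication:
P^1 =
  X: [1/6, 1/4, 1/6, 5/12]
  Y: [1/6, 1/12, 2/3, 1/12]
  Z: [1/3, 1/4, 1/4, 1/6]
  W: [5/12, 1/4, 1/4, 1/12]
P^2 =
  X: [43/144, 5/24, 49/144, 11/72]
  Y: [43/144, 17/72, 13/48, 7/36]
  Z: [1/4, 5/24, 47/144, 31/144]
  W: [11/48, 5/24, 23/72, 35/144]
P^3 =
  X: [113/432, 31/144, 539/1728, 365/1728]
  Y: [25/96, 91/432, 559/1728, 355/1728]
  Z: [475/1728, 31/144, 91/288, 335/1728]
  W: [485/1728, 31/144, 61/192, 161/864]

(P^3)[X -> W] = 365/1728

Answer: 365/1728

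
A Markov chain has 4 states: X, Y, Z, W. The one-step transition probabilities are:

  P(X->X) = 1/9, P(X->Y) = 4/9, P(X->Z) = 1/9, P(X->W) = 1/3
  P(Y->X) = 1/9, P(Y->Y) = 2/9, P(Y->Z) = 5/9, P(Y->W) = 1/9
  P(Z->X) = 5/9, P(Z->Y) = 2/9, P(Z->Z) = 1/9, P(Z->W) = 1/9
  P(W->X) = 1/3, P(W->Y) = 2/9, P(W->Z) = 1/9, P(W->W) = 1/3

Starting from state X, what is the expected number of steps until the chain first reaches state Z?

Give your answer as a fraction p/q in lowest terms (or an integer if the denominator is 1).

Let h_i = expected steps to first reach Z from state i.
Boundary: h_Z = 0.
First-step equations for the other states:
  h_X = 1 + 1/9*h_X + 4/9*h_Y + 1/9*h_Z + 1/3*h_W
  h_Y = 1 + 1/9*h_X + 2/9*h_Y + 5/9*h_Z + 1/9*h_W
  h_W = 1 + 1/3*h_X + 2/9*h_Y + 1/9*h_Z + 1/3*h_W

Substituting h_Z = 0 and rearranging gives the linear system (I - Q) h = 1:
  [8/9, -4/9, -1/3] . (h_X, h_Y, h_W) = 1
  [-1/9, 7/9, -1/9] . (h_X, h_Y, h_W) = 1
  [-1/3, -2/9, 2/3] . (h_X, h_Y, h_W) = 1

Solving yields:
  h_X = 171/43
  h_Y = 531/215
  h_W = 927/215

Starting state is X, so the expected hitting time is h_X = 171/43.

Answer: 171/43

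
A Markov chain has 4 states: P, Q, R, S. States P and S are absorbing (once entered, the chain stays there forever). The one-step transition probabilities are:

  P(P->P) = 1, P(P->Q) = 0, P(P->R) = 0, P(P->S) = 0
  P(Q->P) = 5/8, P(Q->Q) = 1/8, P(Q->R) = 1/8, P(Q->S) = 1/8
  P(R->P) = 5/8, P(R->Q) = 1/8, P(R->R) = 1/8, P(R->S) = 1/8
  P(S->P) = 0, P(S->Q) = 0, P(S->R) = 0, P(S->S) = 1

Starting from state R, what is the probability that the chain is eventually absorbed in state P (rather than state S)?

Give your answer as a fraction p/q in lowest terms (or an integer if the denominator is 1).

Answer: 5/6

Derivation:
Let a_i = P(absorbed in P | start in state i).
Boundary conditions: a_P = 1, a_S = 0.
For each transient state i, a_i = sum_j P(i->j) * a_j:
  a_Q = 5/8*a_P + 1/8*a_Q + 1/8*a_R + 1/8*a_S
  a_R = 5/8*a_P + 1/8*a_Q + 1/8*a_R + 1/8*a_S

Substituting a_P = 1 and a_S = 0, rearrange to (I - Q) a = r where r[i] = P(i -> P):
  [7/8, -1/8] . (a_Q, a_R) = 5/8
  [-1/8, 7/8] . (a_Q, a_R) = 5/8

Solving yields:
  a_Q = 5/6
  a_R = 5/6

Starting state is R, so the absorption probability is a_R = 5/6.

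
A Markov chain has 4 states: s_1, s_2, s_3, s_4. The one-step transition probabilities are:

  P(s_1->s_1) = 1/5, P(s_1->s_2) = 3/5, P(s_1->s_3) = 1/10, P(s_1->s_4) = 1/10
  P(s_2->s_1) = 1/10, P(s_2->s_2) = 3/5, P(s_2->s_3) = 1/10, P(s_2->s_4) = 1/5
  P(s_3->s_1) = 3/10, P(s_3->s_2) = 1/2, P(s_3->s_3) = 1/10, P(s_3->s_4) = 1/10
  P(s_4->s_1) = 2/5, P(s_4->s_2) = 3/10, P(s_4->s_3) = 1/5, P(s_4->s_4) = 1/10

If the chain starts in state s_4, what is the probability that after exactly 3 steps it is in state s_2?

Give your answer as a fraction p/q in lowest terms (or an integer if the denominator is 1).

Computing P^3 by repeated multiplication:
P^1 =
  s_1: [1/5, 3/5, 1/10, 1/10]
  s_2: [1/10, 3/5, 1/10, 1/5]
  s_3: [3/10, 1/2, 1/10, 1/10]
  s_4: [2/5, 3/10, 1/5, 1/10]
P^2 =
  s_1: [17/100, 14/25, 11/100, 4/25]
  s_2: [19/100, 53/100, 3/25, 4/25]
  s_3: [9/50, 14/25, 11/100, 3/20]
  s_4: [21/100, 11/20, 11/100, 13/100]
P^3 =
  s_1: [187/1000, 541/1000, 29/250, 39/250]
  s_2: [191/1000, 27/50, 29/250, 153/1000]
  s_3: [37/200, 68/125, 23/200, 39/250]
  s_4: [91/500, 11/20, 113/1000, 31/200]

(P^3)[s_4 -> s_2] = 11/20

Answer: 11/20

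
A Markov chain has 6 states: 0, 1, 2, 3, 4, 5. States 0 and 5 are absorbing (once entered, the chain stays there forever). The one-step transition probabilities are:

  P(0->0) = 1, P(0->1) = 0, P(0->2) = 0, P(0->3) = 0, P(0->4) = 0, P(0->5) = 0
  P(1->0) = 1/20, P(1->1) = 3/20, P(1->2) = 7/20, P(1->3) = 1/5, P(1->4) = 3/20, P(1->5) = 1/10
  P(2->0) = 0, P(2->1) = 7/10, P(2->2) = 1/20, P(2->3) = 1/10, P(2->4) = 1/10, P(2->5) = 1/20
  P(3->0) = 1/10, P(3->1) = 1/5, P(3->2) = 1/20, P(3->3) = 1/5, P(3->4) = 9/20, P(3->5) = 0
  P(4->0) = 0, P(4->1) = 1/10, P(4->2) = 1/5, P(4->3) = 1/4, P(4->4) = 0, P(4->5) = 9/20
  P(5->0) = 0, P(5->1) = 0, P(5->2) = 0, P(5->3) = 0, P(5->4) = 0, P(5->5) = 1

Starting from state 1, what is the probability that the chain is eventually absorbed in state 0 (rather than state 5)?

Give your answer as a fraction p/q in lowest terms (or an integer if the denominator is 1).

Answer: 9269/39107

Derivation:
Let a_i = P(absorbed in 0 | start in state i).
Boundary conditions: a_0 = 1, a_5 = 0.
For each transient state i, a_i = sum_j P(i->j) * a_j:
  a_1 = 1/20*a_0 + 3/20*a_1 + 7/20*a_2 + 1/5*a_3 + 3/20*a_4 + 1/10*a_5
  a_2 = 0*a_0 + 7/10*a_1 + 1/20*a_2 + 1/10*a_3 + 1/10*a_4 + 1/20*a_5
  a_3 = 1/10*a_0 + 1/5*a_1 + 1/20*a_2 + 1/5*a_3 + 9/20*a_4 + 0*a_5
  a_4 = 0*a_0 + 1/10*a_1 + 1/5*a_2 + 1/4*a_3 + 0*a_4 + 9/20*a_5

Substituting a_0 = 1 and a_5 = 0, rearrange to (I - Q) a = r where r[i] = P(i -> 0):
  [17/20, -7/20, -1/5, -3/20] . (a_1, a_2, a_3, a_4) = 1/20
  [-7/10, 19/20, -1/10, -1/10] . (a_1, a_2, a_3, a_4) = 0
  [-1/5, -1/20, 4/5, -9/20] . (a_1, a_2, a_3, a_4) = 1/10
  [-1/10, -1/5, -1/4, 1] . (a_1, a_2, a_3, a_4) = 0

Solving yields:
  a_1 = 9269/39107
  a_2 = 8518/39107
  a_3 = 10726/39107
  a_4 = 5312/39107

Starting state is 1, so the absorption probability is a_1 = 9269/39107.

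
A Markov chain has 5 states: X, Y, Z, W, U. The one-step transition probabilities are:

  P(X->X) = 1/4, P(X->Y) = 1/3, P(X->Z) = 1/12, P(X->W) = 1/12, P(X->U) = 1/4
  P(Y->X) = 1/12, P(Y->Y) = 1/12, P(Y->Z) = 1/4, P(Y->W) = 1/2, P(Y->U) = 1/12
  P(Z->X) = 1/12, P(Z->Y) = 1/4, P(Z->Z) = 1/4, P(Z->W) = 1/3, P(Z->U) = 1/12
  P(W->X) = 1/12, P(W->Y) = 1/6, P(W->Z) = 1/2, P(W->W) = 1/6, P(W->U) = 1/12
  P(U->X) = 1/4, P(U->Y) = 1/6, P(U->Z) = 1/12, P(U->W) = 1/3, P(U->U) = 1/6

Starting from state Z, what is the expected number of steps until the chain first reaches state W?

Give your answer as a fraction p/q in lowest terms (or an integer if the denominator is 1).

Answer: 4452/1507

Derivation:
Let h_i = expected steps to first reach W from state i.
Boundary: h_W = 0.
First-step equations for the other states:
  h_X = 1 + 1/4*h_X + 1/3*h_Y + 1/12*h_Z + 1/12*h_W + 1/4*h_U
  h_Y = 1 + 1/12*h_X + 1/12*h_Y + 1/4*h_Z + 1/2*h_W + 1/12*h_U
  h_Z = 1 + 1/12*h_X + 1/4*h_Y + 1/4*h_Z + 1/3*h_W + 1/12*h_U
  h_U = 1 + 1/4*h_X + 1/6*h_Y + 1/12*h_Z + 1/3*h_W + 1/6*h_U

Substituting h_W = 0 and rearranging gives the linear system (I - Q) h = 1:
  [3/4, -1/3, -1/12, -1/4] . (h_X, h_Y, h_Z, h_U) = 1
  [-1/12, 11/12, -1/4, -1/12] . (h_X, h_Y, h_Z, h_U) = 1
  [-1/12, -1/4, 3/4, -1/12] . (h_X, h_Y, h_Z, h_U) = 1
  [-1/4, -1/6, -1/12, 5/6] . (h_X, h_Y, h_Z, h_U) = 1

Solving yields:
  h_X = 5784/1507
  h_Y = 3816/1507
  h_Z = 4452/1507
  h_U = 432/137

Starting state is Z, so the expected hitting time is h_Z = 4452/1507.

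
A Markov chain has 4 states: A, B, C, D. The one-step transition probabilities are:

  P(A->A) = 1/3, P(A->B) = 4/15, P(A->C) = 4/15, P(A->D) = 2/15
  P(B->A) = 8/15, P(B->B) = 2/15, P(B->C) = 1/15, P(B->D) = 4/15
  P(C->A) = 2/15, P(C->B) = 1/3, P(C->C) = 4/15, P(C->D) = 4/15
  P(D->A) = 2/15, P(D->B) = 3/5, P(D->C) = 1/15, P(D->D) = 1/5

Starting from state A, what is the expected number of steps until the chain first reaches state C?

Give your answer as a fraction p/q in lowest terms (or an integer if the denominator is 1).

Answer: 285/49

Derivation:
Let h_i = expected steps to first reach C from state i.
Boundary: h_C = 0.
First-step equations for the other states:
  h_A = 1 + 1/3*h_A + 4/15*h_B + 4/15*h_C + 2/15*h_D
  h_B = 1 + 8/15*h_A + 2/15*h_B + 1/15*h_C + 4/15*h_D
  h_D = 1 + 2/15*h_A + 3/5*h_B + 1/15*h_C + 1/5*h_D

Substituting h_C = 0 and rearranging gives the linear system (I - Q) h = 1:
  [2/3, -4/15, -2/15] . (h_A, h_B, h_D) = 1
  [-8/15, 13/15, -4/15] . (h_A, h_B, h_D) = 1
  [-2/15, -3/5, 4/5] . (h_A, h_B, h_D) = 1

Solving yields:
  h_A = 285/49
  h_B = 345/49
  h_D = 15/2

Starting state is A, so the expected hitting time is h_A = 285/49.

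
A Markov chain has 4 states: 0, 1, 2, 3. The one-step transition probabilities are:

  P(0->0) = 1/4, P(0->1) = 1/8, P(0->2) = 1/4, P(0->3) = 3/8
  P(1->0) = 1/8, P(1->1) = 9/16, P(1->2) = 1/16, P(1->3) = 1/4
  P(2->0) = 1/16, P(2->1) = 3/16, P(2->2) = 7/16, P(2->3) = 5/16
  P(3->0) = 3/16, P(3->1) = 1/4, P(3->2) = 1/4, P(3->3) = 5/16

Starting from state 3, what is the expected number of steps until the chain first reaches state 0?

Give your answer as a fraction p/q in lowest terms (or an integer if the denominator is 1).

Let h_i = expected steps to first reach 0 from state i.
Boundary: h_0 = 0.
First-step equations for the other states:
  h_1 = 1 + 1/8*h_0 + 9/16*h_1 + 1/16*h_2 + 1/4*h_3
  h_2 = 1 + 1/16*h_0 + 3/16*h_1 + 7/16*h_2 + 5/16*h_3
  h_3 = 1 + 3/16*h_0 + 1/4*h_1 + 1/4*h_2 + 5/16*h_3

Substituting h_0 = 0 and rearranging gives the linear system (I - Q) h = 1:
  [7/16, -1/16, -1/4] . (h_1, h_2, h_3) = 1
  [-3/16, 9/16, -5/16] . (h_1, h_2, h_3) = 1
  [-1/4, -1/4, 11/16] . (h_1, h_2, h_3) = 1

Solving yields:
  h_1 = 84/11
  h_2 = 92/11
  h_3 = 80/11

Starting state is 3, so the expected hitting time is h_3 = 80/11.

Answer: 80/11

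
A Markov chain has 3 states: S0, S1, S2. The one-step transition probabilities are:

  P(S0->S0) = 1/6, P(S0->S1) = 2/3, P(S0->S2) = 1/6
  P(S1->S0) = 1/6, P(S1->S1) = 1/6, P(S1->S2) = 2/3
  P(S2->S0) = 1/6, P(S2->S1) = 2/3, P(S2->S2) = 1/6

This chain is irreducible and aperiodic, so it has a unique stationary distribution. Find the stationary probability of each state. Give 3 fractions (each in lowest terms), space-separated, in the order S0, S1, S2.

Answer: 1/6 4/9 7/18

Derivation:
The stationary distribution satisfies pi = pi * P, i.e.:
  pi_S0 = 1/6*pi_S0 + 1/6*pi_S1 + 1/6*pi_S2
  pi_S1 = 2/3*pi_S0 + 1/6*pi_S1 + 2/3*pi_S2
  pi_S2 = 1/6*pi_S0 + 2/3*pi_S1 + 1/6*pi_S2
with normalization: pi_S0 + pi_S1 + pi_S2 = 1.

Using the first 2 balance equations plus normalization, the linear system A*pi = b is:
  [-5/6, 1/6, 1/6] . pi = 0
  [2/3, -5/6, 2/3] . pi = 0
  [1, 1, 1] . pi = 1

Solving yields:
  pi_S0 = 1/6
  pi_S1 = 4/9
  pi_S2 = 7/18

Verification (pi * P):
  1/6*1/6 + 4/9*1/6 + 7/18*1/6 = 1/6 = pi_S0  (ok)
  1/6*2/3 + 4/9*1/6 + 7/18*2/3 = 4/9 = pi_S1  (ok)
  1/6*1/6 + 4/9*2/3 + 7/18*1/6 = 7/18 = pi_S2  (ok)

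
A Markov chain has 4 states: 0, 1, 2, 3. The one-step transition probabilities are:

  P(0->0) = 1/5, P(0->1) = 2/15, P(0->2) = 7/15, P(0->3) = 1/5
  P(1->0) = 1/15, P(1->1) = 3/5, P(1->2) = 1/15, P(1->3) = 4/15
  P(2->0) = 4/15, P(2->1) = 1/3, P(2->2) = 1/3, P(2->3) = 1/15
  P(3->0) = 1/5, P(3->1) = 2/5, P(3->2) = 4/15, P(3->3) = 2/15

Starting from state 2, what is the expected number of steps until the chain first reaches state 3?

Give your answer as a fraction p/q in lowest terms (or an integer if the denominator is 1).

Let h_i = expected steps to first reach 3 from state i.
Boundary: h_3 = 0.
First-step equations for the other states:
  h_0 = 1 + 1/5*h_0 + 2/15*h_1 + 7/15*h_2 + 1/5*h_3
  h_1 = 1 + 1/15*h_0 + 3/5*h_1 + 1/15*h_2 + 4/15*h_3
  h_2 = 1 + 4/15*h_0 + 1/3*h_1 + 1/3*h_2 + 1/15*h_3

Substituting h_3 = 0 and rearranging gives the linear system (I - Q) h = 1:
  [4/5, -2/15, -7/15] . (h_0, h_1, h_2) = 1
  [-1/15, 2/5, -1/15] . (h_0, h_1, h_2) = 1
  [-4/15, -1/3, 2/3] . (h_0, h_1, h_2) = 1

Solving yields:
  h_0 = 70/13
  h_1 = 625/143
  h_2 = 835/143

Starting state is 2, so the expected hitting time is h_2 = 835/143.

Answer: 835/143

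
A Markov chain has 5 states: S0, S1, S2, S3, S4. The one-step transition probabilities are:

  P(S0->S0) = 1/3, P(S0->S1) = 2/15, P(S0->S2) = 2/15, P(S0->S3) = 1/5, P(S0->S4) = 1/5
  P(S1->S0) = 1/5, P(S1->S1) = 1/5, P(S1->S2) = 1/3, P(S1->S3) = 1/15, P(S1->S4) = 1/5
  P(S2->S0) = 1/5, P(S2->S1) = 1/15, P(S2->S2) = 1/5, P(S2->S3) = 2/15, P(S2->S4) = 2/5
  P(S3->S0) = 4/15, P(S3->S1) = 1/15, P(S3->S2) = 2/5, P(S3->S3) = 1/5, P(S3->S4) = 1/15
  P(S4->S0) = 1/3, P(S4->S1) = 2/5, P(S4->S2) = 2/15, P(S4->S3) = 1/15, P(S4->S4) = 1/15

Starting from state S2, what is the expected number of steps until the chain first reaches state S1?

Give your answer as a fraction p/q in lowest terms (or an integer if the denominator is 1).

Answer: 27345/4349

Derivation:
Let h_i = expected steps to first reach S1 from state i.
Boundary: h_S1 = 0.
First-step equations for the other states:
  h_S0 = 1 + 1/3*h_S0 + 2/15*h_S1 + 2/15*h_S2 + 1/5*h_S3 + 1/5*h_S4
  h_S2 = 1 + 1/5*h_S0 + 1/15*h_S1 + 1/5*h_S2 + 2/15*h_S3 + 2/5*h_S4
  h_S3 = 1 + 4/15*h_S0 + 1/15*h_S1 + 2/5*h_S2 + 1/5*h_S3 + 1/15*h_S4
  h_S4 = 1 + 1/3*h_S0 + 2/5*h_S1 + 2/15*h_S2 + 1/15*h_S3 + 1/15*h_S4

Substituting h_S1 = 0 and rearranging gives the linear system (I - Q) h = 1:
  [2/3, -2/15, -1/5, -1/5] . (h_S0, h_S2, h_S3, h_S4) = 1
  [-1/5, 4/5, -2/15, -2/5] . (h_S0, h_S2, h_S3, h_S4) = 1
  [-4/15, -2/5, 4/5, -1/15] . (h_S0, h_S2, h_S3, h_S4) = 1
  [-1/3, -2/15, -1/15, 14/15] . (h_S0, h_S2, h_S3, h_S4) = 1

Solving yields:
  h_S0 = 27045/4349
  h_S2 = 27345/4349
  h_S3 = 29820/4349
  h_S4 = 20355/4349

Starting state is S2, so the expected hitting time is h_S2 = 27345/4349.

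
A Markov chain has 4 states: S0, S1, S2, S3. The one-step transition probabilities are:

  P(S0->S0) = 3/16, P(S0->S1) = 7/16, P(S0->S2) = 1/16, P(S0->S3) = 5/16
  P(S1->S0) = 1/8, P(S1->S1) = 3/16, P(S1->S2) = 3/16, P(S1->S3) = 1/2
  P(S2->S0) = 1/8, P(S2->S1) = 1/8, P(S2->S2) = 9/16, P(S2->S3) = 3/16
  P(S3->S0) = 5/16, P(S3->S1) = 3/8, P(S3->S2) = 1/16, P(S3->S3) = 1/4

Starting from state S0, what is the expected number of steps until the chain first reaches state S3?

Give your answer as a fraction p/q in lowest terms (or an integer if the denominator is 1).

Let h_i = expected steps to first reach S3 from state i.
Boundary: h_S3 = 0.
First-step equations for the other states:
  h_S0 = 1 + 3/16*h_S0 + 7/16*h_S1 + 1/16*h_S2 + 5/16*h_S3
  h_S1 = 1 + 1/8*h_S0 + 3/16*h_S1 + 3/16*h_S2 + 1/2*h_S3
  h_S2 = 1 + 1/8*h_S0 + 1/8*h_S1 + 9/16*h_S2 + 3/16*h_S3

Substituting h_S3 = 0 and rearranging gives the linear system (I - Q) h = 1:
  [13/16, -7/16, -1/16] . (h_S0, h_S1, h_S2) = 1
  [-1/8, 13/16, -3/16] . (h_S0, h_S1, h_S2) = 1
  [-1/8, -1/8, 7/16] . (h_S0, h_S1, h_S2) = 1

Solving yields:
  h_S0 = 32/11
  h_S1 = 480/187
  h_S2 = 720/187

Starting state is S0, so the expected hitting time is h_S0 = 32/11.

Answer: 32/11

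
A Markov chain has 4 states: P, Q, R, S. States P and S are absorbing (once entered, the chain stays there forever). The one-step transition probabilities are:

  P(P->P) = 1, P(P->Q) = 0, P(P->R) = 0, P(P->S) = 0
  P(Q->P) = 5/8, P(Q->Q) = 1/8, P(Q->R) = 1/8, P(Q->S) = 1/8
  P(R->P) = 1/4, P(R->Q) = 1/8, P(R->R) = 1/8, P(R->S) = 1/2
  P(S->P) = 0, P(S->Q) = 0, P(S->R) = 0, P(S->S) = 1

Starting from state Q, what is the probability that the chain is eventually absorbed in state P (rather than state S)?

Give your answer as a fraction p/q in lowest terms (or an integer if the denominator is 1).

Let a_i = P(absorbed in P | start in state i).
Boundary conditions: a_P = 1, a_S = 0.
For each transient state i, a_i = sum_j P(i->j) * a_j:
  a_Q = 5/8*a_P + 1/8*a_Q + 1/8*a_R + 1/8*a_S
  a_R = 1/4*a_P + 1/8*a_Q + 1/8*a_R + 1/2*a_S

Substituting a_P = 1 and a_S = 0, rearrange to (I - Q) a = r where r[i] = P(i -> P):
  [7/8, -1/8] . (a_Q, a_R) = 5/8
  [-1/8, 7/8] . (a_Q, a_R) = 1/4

Solving yields:
  a_Q = 37/48
  a_R = 19/48

Starting state is Q, so the absorption probability is a_Q = 37/48.

Answer: 37/48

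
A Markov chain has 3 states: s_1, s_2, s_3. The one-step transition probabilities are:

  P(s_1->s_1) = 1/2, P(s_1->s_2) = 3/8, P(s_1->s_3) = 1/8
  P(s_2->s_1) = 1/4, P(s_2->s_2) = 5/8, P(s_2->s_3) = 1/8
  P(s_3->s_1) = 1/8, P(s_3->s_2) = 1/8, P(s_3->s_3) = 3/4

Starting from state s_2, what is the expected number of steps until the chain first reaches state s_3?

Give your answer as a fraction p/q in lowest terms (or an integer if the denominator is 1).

Let h_i = expected steps to first reach s_3 from state i.
Boundary: h_s_3 = 0.
First-step equations for the other states:
  h_s_1 = 1 + 1/2*h_s_1 + 3/8*h_s_2 + 1/8*h_s_3
  h_s_2 = 1 + 1/4*h_s_1 + 5/8*h_s_2 + 1/8*h_s_3

Substituting h_s_3 = 0 and rearranging gives the linear system (I - Q) h = 1:
  [1/2, -3/8] . (h_s_1, h_s_2) = 1
  [-1/4, 3/8] . (h_s_1, h_s_2) = 1

Solving yields:
  h_s_1 = 8
  h_s_2 = 8

Starting state is s_2, so the expected hitting time is h_s_2 = 8.

Answer: 8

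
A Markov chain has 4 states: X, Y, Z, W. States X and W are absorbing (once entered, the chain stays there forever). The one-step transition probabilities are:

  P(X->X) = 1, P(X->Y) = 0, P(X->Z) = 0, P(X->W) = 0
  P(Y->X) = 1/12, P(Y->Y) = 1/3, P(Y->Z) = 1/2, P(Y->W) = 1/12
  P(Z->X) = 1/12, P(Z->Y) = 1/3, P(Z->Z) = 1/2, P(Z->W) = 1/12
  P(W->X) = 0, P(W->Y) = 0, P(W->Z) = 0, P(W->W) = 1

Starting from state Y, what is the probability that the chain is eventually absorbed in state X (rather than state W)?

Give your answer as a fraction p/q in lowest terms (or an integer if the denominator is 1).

Answer: 1/2

Derivation:
Let a_i = P(absorbed in X | start in state i).
Boundary conditions: a_X = 1, a_W = 0.
For each transient state i, a_i = sum_j P(i->j) * a_j:
  a_Y = 1/12*a_X + 1/3*a_Y + 1/2*a_Z + 1/12*a_W
  a_Z = 1/12*a_X + 1/3*a_Y + 1/2*a_Z + 1/12*a_W

Substituting a_X = 1 and a_W = 0, rearrange to (I - Q) a = r where r[i] = P(i -> X):
  [2/3, -1/2] . (a_Y, a_Z) = 1/12
  [-1/3, 1/2] . (a_Y, a_Z) = 1/12

Solving yields:
  a_Y = 1/2
  a_Z = 1/2

Starting state is Y, so the absorption probability is a_Y = 1/2.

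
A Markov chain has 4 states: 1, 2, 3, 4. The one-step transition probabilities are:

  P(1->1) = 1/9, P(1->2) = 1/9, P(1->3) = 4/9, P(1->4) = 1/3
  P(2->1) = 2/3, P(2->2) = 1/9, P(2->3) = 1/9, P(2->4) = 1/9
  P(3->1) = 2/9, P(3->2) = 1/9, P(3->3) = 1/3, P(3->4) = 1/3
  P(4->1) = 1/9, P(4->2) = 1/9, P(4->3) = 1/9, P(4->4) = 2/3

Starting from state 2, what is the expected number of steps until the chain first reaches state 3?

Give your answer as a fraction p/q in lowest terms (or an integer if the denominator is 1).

Let h_i = expected steps to first reach 3 from state i.
Boundary: h_3 = 0.
First-step equations for the other states:
  h_1 = 1 + 1/9*h_1 + 1/9*h_2 + 4/9*h_3 + 1/3*h_4
  h_2 = 1 + 2/3*h_1 + 1/9*h_2 + 1/9*h_3 + 1/9*h_4
  h_4 = 1 + 1/9*h_1 + 1/9*h_2 + 1/9*h_3 + 2/3*h_4

Substituting h_3 = 0 and rearranging gives the linear system (I - Q) h = 1:
  [8/9, -1/9, -1/3] . (h_1, h_2, h_4) = 1
  [-2/3, 8/9, -1/9] . (h_1, h_2, h_4) = 1
  [-1/9, -1/9, 1/3] . (h_1, h_2, h_4) = 1

Solving yields:
  h_1 = 162/41
  h_2 = 198/41
  h_4 = 243/41

Starting state is 2, so the expected hitting time is h_2 = 198/41.

Answer: 198/41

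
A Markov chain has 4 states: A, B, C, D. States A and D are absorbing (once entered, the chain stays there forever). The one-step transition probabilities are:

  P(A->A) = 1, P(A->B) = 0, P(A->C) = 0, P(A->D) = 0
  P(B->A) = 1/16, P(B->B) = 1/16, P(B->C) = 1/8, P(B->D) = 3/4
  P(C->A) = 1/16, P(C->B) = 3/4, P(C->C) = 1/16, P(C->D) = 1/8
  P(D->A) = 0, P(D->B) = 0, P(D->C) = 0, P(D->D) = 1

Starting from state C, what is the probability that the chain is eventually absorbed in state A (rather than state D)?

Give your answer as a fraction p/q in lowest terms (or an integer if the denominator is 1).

Let a_i = P(absorbed in A | start in state i).
Boundary conditions: a_A = 1, a_D = 0.
For each transient state i, a_i = sum_j P(i->j) * a_j:
  a_B = 1/16*a_A + 1/16*a_B + 1/8*a_C + 3/4*a_D
  a_C = 1/16*a_A + 3/4*a_B + 1/16*a_C + 1/8*a_D

Substituting a_A = 1 and a_D = 0, rearrange to (I - Q) a = r where r[i] = P(i -> A):
  [15/16, -1/8] . (a_B, a_C) = 1/16
  [-3/4, 15/16] . (a_B, a_C) = 1/16

Solving yields:
  a_B = 17/201
  a_C = 9/67

Starting state is C, so the absorption probability is a_C = 9/67.

Answer: 9/67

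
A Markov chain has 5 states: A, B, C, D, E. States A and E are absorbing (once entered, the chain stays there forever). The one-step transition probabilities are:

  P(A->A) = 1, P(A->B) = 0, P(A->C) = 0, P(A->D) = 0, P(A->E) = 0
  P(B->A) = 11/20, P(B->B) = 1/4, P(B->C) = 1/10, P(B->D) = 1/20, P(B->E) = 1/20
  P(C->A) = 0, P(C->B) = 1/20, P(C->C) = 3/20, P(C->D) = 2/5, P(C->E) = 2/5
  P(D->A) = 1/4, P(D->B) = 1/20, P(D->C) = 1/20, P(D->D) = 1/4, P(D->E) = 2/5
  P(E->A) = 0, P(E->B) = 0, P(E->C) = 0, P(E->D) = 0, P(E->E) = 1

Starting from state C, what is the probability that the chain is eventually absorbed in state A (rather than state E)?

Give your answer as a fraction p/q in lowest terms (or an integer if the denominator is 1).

Answer: 78/331

Derivation:
Let a_i = P(absorbed in A | start in state i).
Boundary conditions: a_A = 1, a_E = 0.
For each transient state i, a_i = sum_j P(i->j) * a_j:
  a_B = 11/20*a_A + 1/4*a_B + 1/10*a_C + 1/20*a_D + 1/20*a_E
  a_C = 0*a_A + 1/20*a_B + 3/20*a_C + 2/5*a_D + 2/5*a_E
  a_D = 1/4*a_A + 1/20*a_B + 1/20*a_C + 1/4*a_D + 2/5*a_E

Substituting a_A = 1 and a_E = 0, rearrange to (I - Q) a = r where r[i] = P(i -> A):
  [3/4, -1/10, -1/20] . (a_B, a_C, a_D) = 11/20
  [-1/20, 17/20, -2/5] . (a_B, a_C, a_D) = 0
  [-1/20, -1/20, 3/4] . (a_B, a_C, a_D) = 1/4

Solving yields:
  a_B = 262/331
  a_C = 78/331
  a_D = 133/331

Starting state is C, so the absorption probability is a_C = 78/331.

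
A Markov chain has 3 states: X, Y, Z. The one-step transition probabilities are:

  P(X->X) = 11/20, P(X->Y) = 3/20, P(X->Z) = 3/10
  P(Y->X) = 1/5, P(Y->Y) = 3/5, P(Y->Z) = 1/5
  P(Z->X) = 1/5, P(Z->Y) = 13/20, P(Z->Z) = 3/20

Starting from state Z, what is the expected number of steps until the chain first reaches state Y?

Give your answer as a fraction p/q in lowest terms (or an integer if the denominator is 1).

Let h_i = expected steps to first reach Y from state i.
Boundary: h_Y = 0.
First-step equations for the other states:
  h_X = 1 + 11/20*h_X + 3/20*h_Y + 3/10*h_Z
  h_Z = 1 + 1/5*h_X + 13/20*h_Y + 3/20*h_Z

Substituting h_Y = 0 and rearranging gives the linear system (I - Q) h = 1:
  [9/20, -3/10] . (h_X, h_Z) = 1
  [-1/5, 17/20] . (h_X, h_Z) = 1

Solving yields:
  h_X = 460/129
  h_Z = 260/129

Starting state is Z, so the expected hitting time is h_Z = 260/129.

Answer: 260/129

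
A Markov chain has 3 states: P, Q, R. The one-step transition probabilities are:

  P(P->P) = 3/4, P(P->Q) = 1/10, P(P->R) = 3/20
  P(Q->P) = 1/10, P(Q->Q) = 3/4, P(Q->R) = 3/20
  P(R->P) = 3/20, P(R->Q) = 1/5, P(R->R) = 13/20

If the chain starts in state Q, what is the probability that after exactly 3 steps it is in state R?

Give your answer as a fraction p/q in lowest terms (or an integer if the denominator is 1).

Answer: 21/80

Derivation:
Computing P^3 by repeated multiplication:
P^1 =
  P: [3/4, 1/10, 3/20]
  Q: [1/10, 3/4, 3/20]
  R: [3/20, 1/5, 13/20]
P^2 =
  P: [119/200, 9/50, 9/40]
  Q: [69/400, 241/400, 9/40]
  R: [23/100, 59/200, 19/40]
P^3 =
  P: [249/500, 479/2000, 21/80]
  Q: [1787/8000, 4113/8000, 21/80]
  R: [1093/4000, 1357/4000, 31/80]

(P^3)[Q -> R] = 21/80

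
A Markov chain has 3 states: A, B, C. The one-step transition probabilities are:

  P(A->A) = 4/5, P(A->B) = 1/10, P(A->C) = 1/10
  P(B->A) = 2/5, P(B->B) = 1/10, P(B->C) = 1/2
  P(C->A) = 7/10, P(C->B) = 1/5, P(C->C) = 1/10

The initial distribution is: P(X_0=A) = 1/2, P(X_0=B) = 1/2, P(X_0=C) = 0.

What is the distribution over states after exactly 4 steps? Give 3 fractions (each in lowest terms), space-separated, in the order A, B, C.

Propagating the distribution step by step (d_{t+1} = d_t * P):
d_0 = (A=1/2, B=1/2, C=0)
  d_1[A] = 1/2*4/5 + 1/2*2/5 + 0*7/10 = 3/5
  d_1[B] = 1/2*1/10 + 1/2*1/10 + 0*1/5 = 1/10
  d_1[C] = 1/2*1/10 + 1/2*1/2 + 0*1/10 = 3/10
d_1 = (A=3/5, B=1/10, C=3/10)
  d_2[A] = 3/5*4/5 + 1/10*2/5 + 3/10*7/10 = 73/100
  d_2[B] = 3/5*1/10 + 1/10*1/10 + 3/10*1/5 = 13/100
  d_2[C] = 3/5*1/10 + 1/10*1/2 + 3/10*1/10 = 7/50
d_2 = (A=73/100, B=13/100, C=7/50)
  d_3[A] = 73/100*4/5 + 13/100*2/5 + 7/50*7/10 = 367/500
  d_3[B] = 73/100*1/10 + 13/100*1/10 + 7/50*1/5 = 57/500
  d_3[C] = 73/100*1/10 + 13/100*1/2 + 7/50*1/10 = 19/125
d_3 = (A=367/500, B=57/500, C=19/125)
  d_4[A] = 367/500*4/5 + 57/500*2/5 + 19/125*7/10 = 462/625
  d_4[B] = 367/500*1/10 + 57/500*1/10 + 19/125*1/5 = 72/625
  d_4[C] = 367/500*1/10 + 57/500*1/2 + 19/125*1/10 = 91/625
d_4 = (A=462/625, B=72/625, C=91/625)

Answer: 462/625 72/625 91/625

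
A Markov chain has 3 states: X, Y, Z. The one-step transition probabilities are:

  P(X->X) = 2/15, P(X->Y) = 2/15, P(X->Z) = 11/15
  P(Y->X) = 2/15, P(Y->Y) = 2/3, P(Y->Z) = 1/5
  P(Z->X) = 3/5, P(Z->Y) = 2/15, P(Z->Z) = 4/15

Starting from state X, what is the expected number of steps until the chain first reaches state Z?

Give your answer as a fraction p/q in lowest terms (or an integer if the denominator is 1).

Let h_i = expected steps to first reach Z from state i.
Boundary: h_Z = 0.
First-step equations for the other states:
  h_X = 1 + 2/15*h_X + 2/15*h_Y + 11/15*h_Z
  h_Y = 1 + 2/15*h_X + 2/3*h_Y + 1/5*h_Z

Substituting h_Z = 0 and rearranging gives the linear system (I - Q) h = 1:
  [13/15, -2/15] . (h_X, h_Y) = 1
  [-2/15, 1/3] . (h_X, h_Y) = 1

Solving yields:
  h_X = 105/61
  h_Y = 225/61

Starting state is X, so the expected hitting time is h_X = 105/61.

Answer: 105/61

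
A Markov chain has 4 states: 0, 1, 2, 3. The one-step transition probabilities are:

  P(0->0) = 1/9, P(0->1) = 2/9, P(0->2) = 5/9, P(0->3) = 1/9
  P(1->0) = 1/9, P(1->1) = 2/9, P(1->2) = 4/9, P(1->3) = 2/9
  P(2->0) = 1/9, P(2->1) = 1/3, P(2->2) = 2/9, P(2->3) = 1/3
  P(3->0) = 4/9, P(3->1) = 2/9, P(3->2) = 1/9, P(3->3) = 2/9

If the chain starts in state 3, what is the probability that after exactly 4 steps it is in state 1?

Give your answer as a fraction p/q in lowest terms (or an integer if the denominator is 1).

Answer: 1688/6561

Derivation:
Computing P^4 by repeated multiplication:
P^1 =
  0: [1/9, 2/9, 5/9, 1/9]
  1: [1/9, 2/9, 4/9, 2/9]
  2: [1/9, 1/3, 2/9, 1/3]
  3: [4/9, 2/9, 1/9, 2/9]
P^2 =
  0: [4/27, 23/81, 8/27, 22/81]
  1: [5/27, 22/81, 23/81, 7/27]
  2: [2/9, 20/81, 8/27, 19/81]
  3: [5/27, 19/81, 32/81, 5/27]
P^3 =
  0: [49/243, 62/243, 74/243, 58/243]
  1: [16/81, 185/729, 230/729, 170/729]
  2: [46/243, 62/243, 79/243, 56/243]
  3: [14/81, 194/729, 230/729, 179/729]
P^4 =
  0: [139/729, 560/2187, 233/729, 511/2187]
  1: [413/2187, 1688/6561, 2090/6561, 1544/6561]
  2: [137/729, 565/2187, 692/2187, 173/729]
  3: [422/2187, 1688/6561, 2045/6561, 1562/6561]

(P^4)[3 -> 1] = 1688/6561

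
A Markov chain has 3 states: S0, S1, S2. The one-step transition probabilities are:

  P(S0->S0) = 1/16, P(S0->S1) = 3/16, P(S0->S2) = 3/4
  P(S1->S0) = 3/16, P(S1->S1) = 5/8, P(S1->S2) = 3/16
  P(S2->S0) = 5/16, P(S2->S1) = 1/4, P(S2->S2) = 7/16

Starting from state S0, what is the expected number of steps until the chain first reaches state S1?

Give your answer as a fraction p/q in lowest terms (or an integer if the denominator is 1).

Answer: 112/25

Derivation:
Let h_i = expected steps to first reach S1 from state i.
Boundary: h_S1 = 0.
First-step equations for the other states:
  h_S0 = 1 + 1/16*h_S0 + 3/16*h_S1 + 3/4*h_S2
  h_S2 = 1 + 5/16*h_S0 + 1/4*h_S1 + 7/16*h_S2

Substituting h_S1 = 0 and rearranging gives the linear system (I - Q) h = 1:
  [15/16, -3/4] . (h_S0, h_S2) = 1
  [-5/16, 9/16] . (h_S0, h_S2) = 1

Solving yields:
  h_S0 = 112/25
  h_S2 = 64/15

Starting state is S0, so the expected hitting time is h_S0 = 112/25.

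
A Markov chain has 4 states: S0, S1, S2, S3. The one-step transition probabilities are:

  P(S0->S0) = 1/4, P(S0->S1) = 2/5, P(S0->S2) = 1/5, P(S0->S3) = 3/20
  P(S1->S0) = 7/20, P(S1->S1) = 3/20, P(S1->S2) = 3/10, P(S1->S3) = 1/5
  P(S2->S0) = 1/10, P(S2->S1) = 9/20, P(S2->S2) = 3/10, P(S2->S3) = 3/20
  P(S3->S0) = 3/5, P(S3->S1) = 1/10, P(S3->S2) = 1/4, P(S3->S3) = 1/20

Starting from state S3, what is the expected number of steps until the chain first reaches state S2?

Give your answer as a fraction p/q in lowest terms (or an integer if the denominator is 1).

Let h_i = expected steps to first reach S2 from state i.
Boundary: h_S2 = 0.
First-step equations for the other states:
  h_S0 = 1 + 1/4*h_S0 + 2/5*h_S1 + 1/5*h_S2 + 3/20*h_S3
  h_S1 = 1 + 7/20*h_S0 + 3/20*h_S1 + 3/10*h_S2 + 1/5*h_S3
  h_S3 = 1 + 3/5*h_S0 + 1/10*h_S1 + 1/4*h_S2 + 1/20*h_S3

Substituting h_S2 = 0 and rearranging gives the linear system (I - Q) h = 1:
  [3/4, -2/5, -3/20] . (h_S0, h_S1, h_S3) = 1
  [-7/20, 17/20, -1/5] . (h_S0, h_S1, h_S3) = 1
  [-3/5, -1/10, 19/20] . (h_S0, h_S1, h_S3) = 1

Solving yields:
  h_S0 = 11120/2623
  h_S1 = 10220/2623
  h_S3 = 10860/2623

Starting state is S3, so the expected hitting time is h_S3 = 10860/2623.

Answer: 10860/2623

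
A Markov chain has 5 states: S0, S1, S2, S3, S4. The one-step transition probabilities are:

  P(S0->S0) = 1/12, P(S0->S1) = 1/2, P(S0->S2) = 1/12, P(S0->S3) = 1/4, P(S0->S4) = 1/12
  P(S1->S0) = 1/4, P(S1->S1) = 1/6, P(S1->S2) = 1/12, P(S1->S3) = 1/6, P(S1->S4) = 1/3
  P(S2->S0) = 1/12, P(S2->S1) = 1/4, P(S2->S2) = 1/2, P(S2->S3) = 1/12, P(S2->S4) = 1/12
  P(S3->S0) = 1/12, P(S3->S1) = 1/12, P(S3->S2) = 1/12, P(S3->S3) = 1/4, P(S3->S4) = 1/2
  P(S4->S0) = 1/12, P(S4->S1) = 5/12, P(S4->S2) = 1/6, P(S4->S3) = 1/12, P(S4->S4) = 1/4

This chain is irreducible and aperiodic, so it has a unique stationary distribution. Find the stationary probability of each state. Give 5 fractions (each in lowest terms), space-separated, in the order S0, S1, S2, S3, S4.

The stationary distribution satisfies pi = pi * P, i.e.:
  pi_S0 = 1/12*pi_S0 + 1/4*pi_S1 + 1/12*pi_S2 + 1/12*pi_S3 + 1/12*pi_S4
  pi_S1 = 1/2*pi_S0 + 1/6*pi_S1 + 1/4*pi_S2 + 1/12*pi_S3 + 5/12*pi_S4
  pi_S2 = 1/12*pi_S0 + 1/12*pi_S1 + 1/2*pi_S2 + 1/12*pi_S3 + 1/6*pi_S4
  pi_S3 = 1/4*pi_S0 + 1/6*pi_S1 + 1/12*pi_S2 + 1/4*pi_S3 + 1/12*pi_S4
  pi_S4 = 1/12*pi_S0 + 1/3*pi_S1 + 1/12*pi_S2 + 1/2*pi_S3 + 1/4*pi_S4
with normalization: pi_S0 + pi_S1 + pi_S2 + pi_S3 + pi_S4 = 1.

Using the first 4 balance equations plus normalization, the linear system A*pi = b is:
  [-11/12, 1/4, 1/12, 1/12, 1/12] . pi = 0
  [1/2, -5/6, 1/4, 1/12, 5/12] . pi = 0
  [1/12, 1/12, -1/2, 1/12, 1/6] . pi = 0
  [1/4, 1/6, 1/12, -3/4, 1/12] . pi = 0
  [1, 1, 1, 1, 1] . pi = 1

Solving yields:
  pi_S0 = 187/1444
  pi_S1 = 100/361
  pi_S2 = 2599/14440
  pi_S3 = 1109/7220
  pi_S4 = 3753/14440

Verification (pi * P):
  187/1444*1/12 + 100/361*1/4 + 2599/14440*1/12 + 1109/7220*1/12 + 3753/14440*1/12 = 187/1444 = pi_S0  (ok)
  187/1444*1/2 + 100/361*1/6 + 2599/14440*1/4 + 1109/7220*1/12 + 3753/14440*5/12 = 100/361 = pi_S1  (ok)
  187/1444*1/12 + 100/361*1/12 + 2599/14440*1/2 + 1109/7220*1/12 + 3753/14440*1/6 = 2599/14440 = pi_S2  (ok)
  187/1444*1/4 + 100/361*1/6 + 2599/14440*1/12 + 1109/7220*1/4 + 3753/14440*1/12 = 1109/7220 = pi_S3  (ok)
  187/1444*1/12 + 100/361*1/3 + 2599/14440*1/12 + 1109/7220*1/2 + 3753/14440*1/4 = 3753/14440 = pi_S4  (ok)

Answer: 187/1444 100/361 2599/14440 1109/7220 3753/14440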